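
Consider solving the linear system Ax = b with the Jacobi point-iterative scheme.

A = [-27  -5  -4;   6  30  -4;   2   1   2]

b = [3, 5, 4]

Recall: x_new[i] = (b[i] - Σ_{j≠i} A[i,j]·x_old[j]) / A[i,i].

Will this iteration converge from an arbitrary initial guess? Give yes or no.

A = D + L + U where D = diag(-27, 30, 2).
Jacobi: T = -D⁻¹(L+U), T[2,0] = -(2)/(2) = -1.0000; T[2,2] = 0.
  T[0,:] = [+0.0000, -0.1852, -0.1481]
  T[1,:] = [-0.2000, +0.0000, +0.1333]
  T[2,:] = [-1.0000, -0.5000, +0.0000]
|roots of det(T-λI)|: 0.3801, 0.2908, 0.0894.
ρ = 0.3801; 0.3801 < 1, so it converges for any x₀.

yes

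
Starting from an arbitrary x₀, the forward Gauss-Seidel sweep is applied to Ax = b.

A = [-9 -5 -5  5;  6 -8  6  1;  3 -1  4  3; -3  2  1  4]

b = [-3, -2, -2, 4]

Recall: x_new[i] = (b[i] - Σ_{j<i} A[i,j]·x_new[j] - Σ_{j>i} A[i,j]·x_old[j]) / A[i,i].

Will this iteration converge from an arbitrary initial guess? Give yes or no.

Let D = diag(-9, -8, 4, 4); L, U the strict triangles.
GS T = -(D+L)⁻¹U: row 0 first, T[0,3] = -(5)/(-9) = +0.5556; later rows by forward substitution.
  T[0,:] = [+0.0000, -0.5556, -0.5556, +0.5556]
  T[1,:] = [+0.0000, -0.4167, +0.3333, +0.5417]
  T[2,:] = [+0.0000, +0.3125, +0.5000, -1.0312]
  T[3,:] = [+0.0000, -0.2865, -0.7083, +0.4036]
moduli |λ_i(T)| = 1.2900, 0.4262, 0.4262, 0.0000.
ρ = 1.2900; 1.2900 > 1: divergent.

no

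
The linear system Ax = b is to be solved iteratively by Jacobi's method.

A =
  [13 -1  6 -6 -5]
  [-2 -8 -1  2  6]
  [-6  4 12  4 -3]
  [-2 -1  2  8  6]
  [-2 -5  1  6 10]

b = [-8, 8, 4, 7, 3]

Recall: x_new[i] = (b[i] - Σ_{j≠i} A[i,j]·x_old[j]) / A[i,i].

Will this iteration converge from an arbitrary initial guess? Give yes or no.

Diagonal D = diag(13, -8, 12, 8, 10); L, U strict lower/upper.
Jacobi T = -D⁻¹(L+U): T[4,0] = -(-2)/(10) = +0.2000; T[4,4] = 0.
  T[0,:] = [+0.0000, +0.0769, -0.4615, +0.4615, +0.3846]
  T[1,:] = [-0.2500, +0.0000, -0.1250, +0.2500, +0.7500]
  T[2,:] = [+0.5000, -0.3333, +0.0000, -0.3333, +0.2500]
  T[3,:] = [+0.2500, +0.1250, -0.2500, +0.0000, -0.7500]
  T[4,:] = [+0.2000, +0.5000, -0.1000, -0.6000, +0.0000]
|λ(T)| sorted: 1.1522, 0.8246, 0.4408, 0.4408, 0.0857.
ρ(T) = max|λ| = 1.1522; 1.1522 > 1: divergent.

no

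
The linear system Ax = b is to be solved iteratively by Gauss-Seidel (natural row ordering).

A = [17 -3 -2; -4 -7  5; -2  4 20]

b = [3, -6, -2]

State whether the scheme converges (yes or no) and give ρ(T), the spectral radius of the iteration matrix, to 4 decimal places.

Let D = diag(17, -7, 20); L, U the strict triangles.
T_GS = -(D+L)⁻¹U: row 0 first, T[0,1] = -(-3)/(17) = +0.1765; later rows by forward substitution.
  T[0,:] = [+0.0000  +0.1765  +0.1176]
  T[1,:] = [+0.0000  -0.1008  +0.6471]
  T[2,:] = [+0.0000  +0.0378  -0.1176]
eigenvalue magnitudes: 0.2659, 0.0474, 0.0000.
spectral radius ρ = 0.2659; 0.2659 < 1 ⇒ converges.

yes, ρ = 0.2659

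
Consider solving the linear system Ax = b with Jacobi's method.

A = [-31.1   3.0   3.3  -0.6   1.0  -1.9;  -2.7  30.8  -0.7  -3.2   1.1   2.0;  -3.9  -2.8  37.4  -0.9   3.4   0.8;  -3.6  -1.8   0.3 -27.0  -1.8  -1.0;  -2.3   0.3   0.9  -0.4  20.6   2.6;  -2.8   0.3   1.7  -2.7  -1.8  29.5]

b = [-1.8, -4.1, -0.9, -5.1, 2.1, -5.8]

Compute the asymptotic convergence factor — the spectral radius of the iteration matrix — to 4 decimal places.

0.1813

Write A = D+L+U with D = diag(-31.1, 30.8, 37.4, -27, 20.6, 29.5).
Jacobi T = -D⁻¹(L+U): T[4,5] = -(2.6)/(20.6) = -0.1262; T[4,4] = 0.
  T[0,:] = [+0.0000 +0.0965 +0.1061 -0.0193 +0.0322 -0.0611]
  T[1,:] = [+0.0877 +0.0000 +0.0227 +0.1039 -0.0357 -0.0649]
  T[2,:] = [+0.1043 +0.0749 +0.0000 +0.0241 -0.0909 -0.0214]
  T[3,:] = [-0.1333 -0.0667 +0.0111 +0.0000 -0.0667 -0.0370]
  T[4,:] = [+0.1117 -0.0146 -0.0437 +0.0194 +0.0000 -0.1262]
  T[5,:] = [+0.0949 -0.0102 -0.0576 +0.0915 +0.0610 +0.0000]
|eigenvalues of T|: 0.1813, 0.1373, 0.1373, 0.1366, 0.1366, 0.0344.
spectral radius ρ = 0.1813; 0.1813 < 1, so it converges for any x₀.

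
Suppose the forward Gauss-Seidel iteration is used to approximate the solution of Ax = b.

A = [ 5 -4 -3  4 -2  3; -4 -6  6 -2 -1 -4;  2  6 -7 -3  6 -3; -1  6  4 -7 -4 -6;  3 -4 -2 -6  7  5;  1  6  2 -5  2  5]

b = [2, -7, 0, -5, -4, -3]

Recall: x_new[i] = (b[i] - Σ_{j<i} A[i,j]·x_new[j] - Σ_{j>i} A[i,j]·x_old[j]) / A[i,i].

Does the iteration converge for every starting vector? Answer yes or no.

Diagonal D = diag(5, -6, -7, -7, 7, 5); L, U strict lower/upper.
T_GS = -(D+L)⁻¹U: row 0 first, T[0,1] = -(-4)/(5) = +0.8000; later rows by forward substitution.
  T[0,:] = [+0.0000, +0.8000, +0.6000, -0.8000, +0.4000, -0.6000]
  T[1,:] = [+0.0000, -0.5333, +0.6000, +0.2000, -0.4333, -0.2667]
  T[2,:] = [+0.0000, -0.2286, +0.6857, -0.4857, +0.6000, -0.8286]
  T[3,:] = [+0.0000, -0.7020, +0.8204, +0.0082, -0.6571, -1.4735]
  T[4,:] = [+0.0000, -1.3147, +0.9848, +0.3254, -0.8109, -2.1092]
  T[5,:] = [+0.0000, +0.3953, -0.6878, -0.0077, -0.1328, +0.1417]
|λ(T)| sorted: 1.3796, 1.0809, 0.6719, 0.1671, 0.1671, 0.0000.
spectral radius ρ = 1.3796; 1.3796 > 1: divergent.

no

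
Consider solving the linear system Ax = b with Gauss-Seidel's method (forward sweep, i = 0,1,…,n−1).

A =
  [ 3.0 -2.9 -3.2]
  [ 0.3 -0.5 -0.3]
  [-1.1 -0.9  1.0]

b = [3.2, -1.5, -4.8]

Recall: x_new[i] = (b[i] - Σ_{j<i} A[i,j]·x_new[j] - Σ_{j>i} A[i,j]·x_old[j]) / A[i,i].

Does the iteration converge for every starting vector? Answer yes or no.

no

Write A = D+L+U with D = diag(3, -0.5, 1).
GS T = -(D+L)⁻¹U: row 0 first, T[0,1] = -(-2.9)/(3) = +0.9667; later rows by forward substitution.
  T[0,:] = [+0.0000  +0.9667  +1.0667]
  T[1,:] = [+0.0000  +0.5800  +0.0400]
  T[2,:] = [+0.0000  +1.5853  +1.2093]
|roots of det(T-λI)|: 1.2977, 0.4916, 0.0000.
ρ = 1.2977; 1.2977 > 1 ⇒ diverges.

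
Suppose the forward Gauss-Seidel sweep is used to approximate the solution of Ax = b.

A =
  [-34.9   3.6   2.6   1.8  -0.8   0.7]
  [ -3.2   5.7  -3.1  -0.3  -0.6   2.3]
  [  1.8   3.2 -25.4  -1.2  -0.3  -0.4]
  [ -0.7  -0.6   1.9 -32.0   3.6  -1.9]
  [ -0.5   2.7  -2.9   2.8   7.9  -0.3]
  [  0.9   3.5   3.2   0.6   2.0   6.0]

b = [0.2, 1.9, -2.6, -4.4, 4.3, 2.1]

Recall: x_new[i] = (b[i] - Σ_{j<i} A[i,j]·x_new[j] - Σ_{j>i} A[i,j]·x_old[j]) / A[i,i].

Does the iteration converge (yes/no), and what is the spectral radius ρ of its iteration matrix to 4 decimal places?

Write A = D+L+U with D = diag(-34.9, 5.7, -25.4, -32, 7.9, 6).
GS T = -(D+L)⁻¹U: row 0 first, T[0,1] = -(3.6)/(-34.9) = +0.1032; later rows by forward substitution.
  T[0,:] = [+0.0000, +0.1032, +0.0745, +0.0516, -0.0229, +0.0201]
  T[1,:] = [+0.0000, +0.0579, +0.5857, +0.0816, +0.0924, -0.3922]
  T[2,:] = [+0.0000, +0.0146, +0.0791, -0.0333, -0.0018, -0.0637]
  T[3,:] = [+0.0000, -0.0025, -0.0079, -0.0046, +0.1112, -0.0562]
  T[4,:] = [+0.0000, -0.0070, -0.1636, -0.0352, -0.0731, +0.1698]
  T[5,:] = [+0.0000, -0.0545, -0.3397, -0.0254, -0.0363, +0.2088]
|eigenvalues of T|: 0.3786, 0.0677, 0.0677, 0.0313, 0.0313, 0.0000.
ρ(T) = max|λ| = 0.3786; 0.3786 < 1 ⇒ converges.

yes, ρ = 0.3786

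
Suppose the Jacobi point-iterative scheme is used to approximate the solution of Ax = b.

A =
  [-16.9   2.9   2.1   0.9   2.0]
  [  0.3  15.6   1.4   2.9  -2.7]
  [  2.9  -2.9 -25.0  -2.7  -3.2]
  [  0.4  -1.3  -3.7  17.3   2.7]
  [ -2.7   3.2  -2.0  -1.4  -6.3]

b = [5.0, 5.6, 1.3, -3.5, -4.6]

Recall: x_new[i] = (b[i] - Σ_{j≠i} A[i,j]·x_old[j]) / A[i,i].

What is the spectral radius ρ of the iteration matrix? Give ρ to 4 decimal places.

0.3634

Let D = diag(-16.9, 15.6, -25, 17.3, -6.3); L, U the strict triangles.
T_J = -D⁻¹(L+U): T[3,4] = -(2.7)/(17.3) = -0.1561; T[3,3] = 0.
  T[0,:] = [+0.0000  +0.1716  +0.1243  +0.0533  +0.1183]
  T[1,:] = [-0.0192  +0.0000  -0.0897  -0.1859  +0.1731]
  T[2,:] = [+0.1160  -0.1160  +0.0000  -0.1080  -0.1280]
  T[3,:] = [-0.0231  +0.0751  +0.2139  +0.0000  -0.1561]
  T[4,:] = [-0.4286  +0.5079  -0.3175  -0.2222  +0.0000]
|eigenvalues of T|: 0.3634, 0.2521, 0.2521, 0.2210, 0.1813.
ρ(T) = max|λ| = 0.3634; 0.3634 < 1: convergent.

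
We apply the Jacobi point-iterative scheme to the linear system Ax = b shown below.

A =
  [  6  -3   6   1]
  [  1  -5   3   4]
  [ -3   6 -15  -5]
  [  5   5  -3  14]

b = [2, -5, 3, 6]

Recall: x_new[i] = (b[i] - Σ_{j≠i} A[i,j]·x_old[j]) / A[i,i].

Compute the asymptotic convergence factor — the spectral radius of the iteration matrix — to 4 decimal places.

0.8547

Let D = diag(6, -5, -15, 14); L, U the strict triangles.
Jacobi T = -D⁻¹(L+U): T[0,3] = -(1)/(6) = -0.1667; T[0,0] = 0.
  T[0,:] = [+0.0000, +0.5000, -1.0000, -0.1667]
  T[1,:] = [+0.2000, +0.0000, +0.6000, +0.8000]
  T[2,:] = [-0.2000, +0.4000, +0.0000, -0.3333]
  T[3,:] = [-0.3571, -0.3571, +0.2143, +0.0000]
|roots of det(T-λI)|: 0.8547, 0.5653, 0.5653, 0.5457.
ρ = 0.8547; 0.8547 < 1, so it converges for any x₀.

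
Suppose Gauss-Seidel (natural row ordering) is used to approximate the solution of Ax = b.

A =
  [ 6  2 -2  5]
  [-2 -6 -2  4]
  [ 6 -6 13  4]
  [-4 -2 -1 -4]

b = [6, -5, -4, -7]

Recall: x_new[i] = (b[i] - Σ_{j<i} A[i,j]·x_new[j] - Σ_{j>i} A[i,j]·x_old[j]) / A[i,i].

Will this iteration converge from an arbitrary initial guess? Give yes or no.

Split A = D + L + U, D = diag(6, -6, 13, -4).
GS T = -(D+L)⁻¹U: row 0 first, T[0,2] = -(-2)/(6) = +0.3333; later rows by forward substitution.
  T[0,:] = [+0.0000  -0.3333  +0.3333  -0.8333]
  T[1,:] = [+0.0000  +0.1111  -0.4444  +0.9444]
  T[2,:] = [+0.0000  +0.2051  -0.3590  +0.5128]
  T[3,:] = [+0.0000  +0.2265  -0.0214  +0.2329]
|roots of det(T-λI)|: 0.5174, 0.3354, 0.1970, 0.0000.
ρ = 0.5174; 0.5174 < 1 ⇒ converges.

yes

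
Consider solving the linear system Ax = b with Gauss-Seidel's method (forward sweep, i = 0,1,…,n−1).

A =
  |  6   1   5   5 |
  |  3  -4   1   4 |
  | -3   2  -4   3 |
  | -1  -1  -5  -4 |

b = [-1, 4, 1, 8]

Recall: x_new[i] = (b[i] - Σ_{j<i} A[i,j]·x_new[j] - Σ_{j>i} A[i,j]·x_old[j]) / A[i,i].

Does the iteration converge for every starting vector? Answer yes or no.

no

Split A = D + L + U, D = diag(6, -4, -4, -4).
T_GS = -(D+L)⁻¹U: row 0 first, T[0,1] = -(1)/(6) = -0.1667; later rows by forward substitution.
  T[0,:] = [+0.0000, -0.1667, -0.8333, -0.8333]
  T[1,:] = [+0.0000, -0.1250, -0.3750, +0.3750]
  T[2,:] = [+0.0000, +0.0625, +0.4375, +1.5625]
  T[3,:] = [+0.0000, -0.0052, -0.2448, -1.8385]
|roots of det(T-λI)|: 1.6568, 0.1602, 0.0294, 0.0000.
ρ = 1.6568; 1.6568 > 1, so it fails to converge.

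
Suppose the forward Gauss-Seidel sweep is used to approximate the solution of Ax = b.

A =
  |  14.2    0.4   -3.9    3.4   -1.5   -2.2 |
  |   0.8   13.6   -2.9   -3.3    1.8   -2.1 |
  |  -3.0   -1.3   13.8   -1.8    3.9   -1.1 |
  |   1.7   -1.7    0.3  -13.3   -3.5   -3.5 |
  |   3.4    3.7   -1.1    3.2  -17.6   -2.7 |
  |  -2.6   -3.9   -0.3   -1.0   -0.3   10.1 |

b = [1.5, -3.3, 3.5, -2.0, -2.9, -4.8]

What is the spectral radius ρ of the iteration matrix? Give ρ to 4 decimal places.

0.1981

Diagonal D = diag(14.2, 13.6, 13.8, -13.3, -17.6, 10.1); L, U strict lower/upper.
T_GS = -(D+L)⁻¹U: row 0 first, T[0,5] = -(-2.2)/(14.2) = +0.1549; later rows by forward substitution.
  T[0,:] = [+0.0000 -0.0282 +0.2746 -0.2394 +0.1056 +0.1549]
  T[1,:] = [+0.0000 +0.0017 +0.1971 +0.2567 -0.1386 +0.1453]
  T[2,:] = [+0.0000 -0.0060 +0.0783 +0.1026 -0.2727 +0.1271]
  T[3,:] = [+0.0000 -0.0039 +0.0117 -0.0611 -0.2381 -0.2591]
  T[4,:] = [+0.0000 -0.0054 +0.0917 -0.0098 -0.0350 -0.1480]
  T[5,:] = [+0.0000 -0.0073 +0.1530 +0.0342 -0.0590 +0.0697]
eigenvalue magnitudes: 0.1981, 0.1568, 0.1568, 0.1228, 0.0136, 0.0000.
spectral radius ρ = 0.1981; 0.1981 < 1, so it converges for any x₀.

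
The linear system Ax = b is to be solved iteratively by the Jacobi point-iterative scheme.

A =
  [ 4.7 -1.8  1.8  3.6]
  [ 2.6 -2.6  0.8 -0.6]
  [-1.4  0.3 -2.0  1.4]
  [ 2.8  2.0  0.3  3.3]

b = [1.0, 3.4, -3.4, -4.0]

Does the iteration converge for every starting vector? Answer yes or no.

Diagonal D = diag(4.7, -2.6, -2, 3.3); L, U strict lower/upper.
T_J = -D⁻¹(L+U): T[2,1] = -(0.3)/(-2) = +0.1500; T[2,2] = 0.
  T[0,:] = [+0.0000  +0.3830  -0.3830  -0.7660]
  T[1,:] = [+1.0000  +0.0000  +0.3077  -0.2308]
  T[2,:] = [-0.7000  +0.1500  +0.0000  +0.7000]
  T[3,:] = [-0.8485  -0.6061  -0.0909  +0.0000]
moduli |λ_i(T)| = 1.3163, 0.9366, 0.4768, 0.0970.
spectral radius ρ = 1.3163; 1.3163 > 1 ⇒ diverges.

no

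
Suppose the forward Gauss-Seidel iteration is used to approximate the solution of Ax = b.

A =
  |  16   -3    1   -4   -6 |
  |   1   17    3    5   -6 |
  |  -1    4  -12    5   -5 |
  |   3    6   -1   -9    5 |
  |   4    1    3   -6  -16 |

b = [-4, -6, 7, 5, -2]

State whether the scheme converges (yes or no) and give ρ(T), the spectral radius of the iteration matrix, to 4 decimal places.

yes, ρ = 0.5619

Write A = D+L+U with D = diag(16, 17, -12, -9, -16).
Gauss-Seidel: T = -(D+L)⁻¹U, row 0 first, T[0,1] = -(-3)/(16) = +0.1875; later rows by forward substitution.
  T[0,:] = [+0.0000  +0.1875  -0.0625  +0.2500  +0.3750]
  T[1,:] = [+0.0000  -0.0110  -0.1728  -0.3088  +0.3309]
  T[2,:] = [+0.0000  -0.0193  -0.0524  +0.2929  -0.3376]
  T[3,:] = [+0.0000  +0.0573  -0.1302  -0.1551  +0.9387]
  T[4,:] = [+0.0000  +0.0211  +0.0126  +0.1563  -0.3009]
|eigenvalues of T|: 0.5619, 0.1611, 0.1611, 0.1314, 0.0000.
spectral radius ρ = 0.5619; 0.5619 < 1, so it converges for any x₀.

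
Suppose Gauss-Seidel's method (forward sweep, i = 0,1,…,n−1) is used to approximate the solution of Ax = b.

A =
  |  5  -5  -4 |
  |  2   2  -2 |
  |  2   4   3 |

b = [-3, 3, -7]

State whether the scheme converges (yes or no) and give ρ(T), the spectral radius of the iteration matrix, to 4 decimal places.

no, ρ = 1.2786

A = D + L + U where D = diag(5, 2, 3).
GS T = -(D+L)⁻¹U: row 0 first, T[0,1] = -(-5)/(5) = +1.0000; later rows by forward substitution.
  T[0,:] = [+0.0000, +1.0000, +0.8000]
  T[1,:] = [+0.0000, -1.0000, +0.2000]
  T[2,:] = [+0.0000, +0.6667, -0.8000]
eigenvalue magnitudes: 1.2786, 0.5214, 0.0000.
spectral radius ρ = 1.2786; 1.2786 > 1: divergent.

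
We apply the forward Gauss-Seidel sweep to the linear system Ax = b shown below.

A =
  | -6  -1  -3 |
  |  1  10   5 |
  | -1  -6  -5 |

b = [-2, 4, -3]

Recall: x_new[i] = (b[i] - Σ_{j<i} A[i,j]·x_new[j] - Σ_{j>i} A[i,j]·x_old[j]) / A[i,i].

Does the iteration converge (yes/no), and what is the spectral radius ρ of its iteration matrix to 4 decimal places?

A = D + L + U where D = diag(-6, 10, -5).
Gauss-Seidel: T = -(D+L)⁻¹U, row 0 first, T[0,2] = -(-3)/(-6) = -0.5000; later rows by forward substitution.
  T[0,:] = [+0.0000, -0.1667, -0.5000]
  T[1,:] = [+0.0000, +0.0167, -0.4500]
  T[2,:] = [+0.0000, +0.0133, +0.6400]
moduli |λ_i(T)| = 0.6302, 0.0264, 0.0000.
spectral radius ρ = 0.6302; 0.6302 < 1, so it converges for any x₀.

yes, ρ = 0.6302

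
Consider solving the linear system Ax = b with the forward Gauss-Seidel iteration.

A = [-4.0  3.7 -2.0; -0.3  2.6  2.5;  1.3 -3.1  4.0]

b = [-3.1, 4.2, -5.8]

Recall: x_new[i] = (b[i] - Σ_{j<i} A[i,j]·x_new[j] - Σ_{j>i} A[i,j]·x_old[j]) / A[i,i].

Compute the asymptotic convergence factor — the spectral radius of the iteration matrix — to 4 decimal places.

0.8577

Split A = D + L + U, D = diag(-4, 2.6, 4).
T_GS = -(D+L)⁻¹U: row 0 first, T[0,1] = -(3.7)/(-4) = +0.9250; later rows by forward substitution.
  T[0,:] = [+0.0000 +0.9250 -0.5000]
  T[1,:] = [+0.0000 +0.1067 -1.0192]
  T[2,:] = [+0.0000 -0.2179 -0.6274]
|λ(T)| sorted: 0.8577, 0.3370, 0.0000.
spectral radius ρ = 0.8577; 0.8577 < 1, so it converges for any x₀.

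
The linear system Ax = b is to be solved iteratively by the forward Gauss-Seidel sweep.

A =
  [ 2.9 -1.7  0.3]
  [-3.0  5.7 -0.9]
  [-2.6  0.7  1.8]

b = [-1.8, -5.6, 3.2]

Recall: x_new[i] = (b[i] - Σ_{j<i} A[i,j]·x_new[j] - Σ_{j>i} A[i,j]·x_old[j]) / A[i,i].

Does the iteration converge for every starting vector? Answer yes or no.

Split A = D + L + U, D = diag(2.9, 5.7, 1.8).
GS T = -(D+L)⁻¹U: row 0 first, T[0,2] = -(0.3)/(2.9) = -0.1034; later rows by forward substitution.
  T[0,:] = [+0.0000 +0.5862 -0.1034]
  T[1,:] = [+0.0000 +0.3085 +0.1034]
  T[2,:] = [+0.0000 +0.7268 -0.1897]
moduli |λ_i(T)| = 0.4299, 0.3110, 0.0000.
spectral radius ρ = 0.4299; 0.4299 < 1 ⇒ converges.

yes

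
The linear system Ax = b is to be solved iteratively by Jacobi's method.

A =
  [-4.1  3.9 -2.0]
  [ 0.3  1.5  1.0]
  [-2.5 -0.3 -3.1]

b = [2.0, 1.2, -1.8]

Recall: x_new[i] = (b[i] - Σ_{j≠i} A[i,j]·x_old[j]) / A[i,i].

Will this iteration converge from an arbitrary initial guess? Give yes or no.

yes

Write A = D+L+U with D = diag(-4.1, 1.5, -3.1).
Jacobi: T = -D⁻¹(L+U), T[2,1] = -(-0.3)/(-3.1) = -0.0968; T[2,2] = 0.
  T[0,:] = [+0.0000  +0.9512  -0.4878]
  T[1,:] = [-0.2000  +0.0000  -0.6667]
  T[2,:] = [-0.8065  -0.0968  +0.0000]
|eigenvalues of T|: 0.9064, 0.7442, 0.7442.
ρ(T) = max|λ| = 0.9064; 0.9064 < 1 ⇒ converges.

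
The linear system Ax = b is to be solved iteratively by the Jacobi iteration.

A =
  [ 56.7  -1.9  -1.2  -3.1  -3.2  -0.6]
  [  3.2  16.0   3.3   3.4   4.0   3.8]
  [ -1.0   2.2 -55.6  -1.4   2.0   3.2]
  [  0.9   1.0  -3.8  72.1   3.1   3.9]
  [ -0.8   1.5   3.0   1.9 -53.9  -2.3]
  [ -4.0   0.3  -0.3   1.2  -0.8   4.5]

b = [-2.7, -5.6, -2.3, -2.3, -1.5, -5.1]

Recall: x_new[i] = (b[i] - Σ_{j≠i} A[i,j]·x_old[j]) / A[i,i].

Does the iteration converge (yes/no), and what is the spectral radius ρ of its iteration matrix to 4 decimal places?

yes, ρ = 0.2883

Write A = D+L+U with D = diag(56.7, 16, -55.6, 72.1, -53.9, 4.5).
Jacobi: T = -D⁻¹(L+U), T[4,1] = -(1.5)/(-53.9) = +0.0278; T[4,4] = 0.
  T[0,:] = [+0.0000 +0.0335 +0.0212 +0.0547 +0.0564 +0.0106]
  T[1,:] = [-0.2000 +0.0000 -0.2062 -0.2125 -0.2500 -0.2375]
  T[2,:] = [-0.0180 +0.0396 +0.0000 -0.0252 +0.0360 +0.0576]
  T[3,:] = [-0.0125 -0.0139 +0.0527 +0.0000 -0.0430 -0.0541]
  T[4,:] = [-0.0148 +0.0278 +0.0557 +0.0353 +0.0000 -0.0427]
  T[5,:] = [+0.8889 -0.0667 +0.0667 -0.2667 +0.1778 +0.0000]
|λ(T)| sorted: 0.2883, 0.2267, 0.2267, 0.0939, 0.0939, 0.0067.
spectral radius ρ = 0.2883; 0.2883 < 1: convergent.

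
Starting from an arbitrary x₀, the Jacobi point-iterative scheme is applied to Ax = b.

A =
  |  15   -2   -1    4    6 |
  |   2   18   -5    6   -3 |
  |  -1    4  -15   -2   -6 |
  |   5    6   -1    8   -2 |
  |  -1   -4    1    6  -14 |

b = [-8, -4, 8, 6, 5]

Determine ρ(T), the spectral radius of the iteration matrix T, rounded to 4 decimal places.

0.8251

Write A = D+L+U with D = diag(15, 18, -15, 8, -14).
Jacobi T = -D⁻¹(L+U): T[0,4] = -(6)/(15) = -0.4000; T[0,0] = 0.
  T[0,:] = [+0.0000, +0.1333, +0.0667, -0.2667, -0.4000]
  T[1,:] = [-0.1111, +0.0000, +0.2778, -0.3333, +0.1667]
  T[2,:] = [-0.0667, +0.2667, +0.0000, -0.1333, -0.4000]
  T[3,:] = [-0.6250, -0.7500, +0.1250, +0.0000, +0.2500]
  T[4,:] = [-0.0714, -0.2857, +0.0714, +0.4286, +0.0000]
moduli |λ_i(T)| = 0.8251, 0.6807, 0.3371, 0.3371, 0.1530.
spectral radius ρ = 0.8251; 0.8251 < 1, so it converges for any x₀.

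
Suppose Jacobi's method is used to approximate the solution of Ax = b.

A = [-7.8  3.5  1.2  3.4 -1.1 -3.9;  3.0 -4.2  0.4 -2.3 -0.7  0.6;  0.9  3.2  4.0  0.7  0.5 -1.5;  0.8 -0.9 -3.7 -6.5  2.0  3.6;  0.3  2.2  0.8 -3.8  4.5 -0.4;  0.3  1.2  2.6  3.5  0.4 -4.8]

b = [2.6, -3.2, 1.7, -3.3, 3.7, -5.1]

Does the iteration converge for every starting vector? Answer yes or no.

no

Split A = D + L + U, D = diag(-7.8, -4.2, 4, -6.5, 4.5, -4.8).
Jacobi: T = -D⁻¹(L+U), T[1,5] = -(0.6)/(-4.2) = +0.1429; T[1,1] = 0.
  T[0,:] = [+0.0000 +0.4487 +0.1538 +0.4359 -0.1410 -0.5000]
  T[1,:] = [+0.7143 +0.0000 +0.0952 -0.5476 -0.1667 +0.1429]
  T[2,:] = [-0.2250 -0.8000 +0.0000 -0.1750 -0.1250 +0.3750]
  T[3,:] = [+0.1231 -0.1385 -0.5692 +0.0000 +0.3077 +0.5538]
  T[4,:] = [-0.0667 -0.4889 -0.1778 +0.8444 +0.0000 +0.0889]
  T[5,:] = [+0.0625 +0.2500 +0.5417 +0.7292 +0.0833 +0.0000]
|eigenvalues of T|: 1.3504, 0.7919, 0.7919, 0.3709, 0.3709, 0.2320.
ρ(T) = max|λ| = 1.3504; 1.3504 > 1, so it fails to converge.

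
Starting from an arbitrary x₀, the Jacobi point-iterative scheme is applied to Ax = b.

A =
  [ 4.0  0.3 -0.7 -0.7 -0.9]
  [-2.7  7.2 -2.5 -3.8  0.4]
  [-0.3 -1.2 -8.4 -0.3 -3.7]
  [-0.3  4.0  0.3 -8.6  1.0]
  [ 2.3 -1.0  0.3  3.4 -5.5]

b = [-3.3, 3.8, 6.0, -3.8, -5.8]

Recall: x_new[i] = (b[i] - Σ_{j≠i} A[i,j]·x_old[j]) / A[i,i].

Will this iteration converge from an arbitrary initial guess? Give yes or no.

A = D + L + U where D = diag(4, 7.2, -8.4, -8.6, -5.5).
Jacobi T = -D⁻¹(L+U): T[2,4] = -(-3.7)/(-8.4) = -0.4405; T[2,2] = 0.
  T[0,:] = [+0.0000, -0.0750, +0.1750, +0.1750, +0.2250]
  T[1,:] = [+0.3750, +0.0000, +0.3472, +0.5278, -0.0556]
  T[2,:] = [-0.0357, -0.1429, +0.0000, -0.0357, -0.4405]
  T[3,:] = [-0.0349, +0.4651, +0.0349, +0.0000, +0.1163]
  T[4,:] = [+0.4182, -0.1818, +0.0545, +0.6182, +0.0000]
moduli |λ_i(T)| = 0.5788, 0.4568, 0.4568, 0.2053, 0.2053.
ρ = 0.5788; 0.5788 < 1, so it converges for any x₀.

yes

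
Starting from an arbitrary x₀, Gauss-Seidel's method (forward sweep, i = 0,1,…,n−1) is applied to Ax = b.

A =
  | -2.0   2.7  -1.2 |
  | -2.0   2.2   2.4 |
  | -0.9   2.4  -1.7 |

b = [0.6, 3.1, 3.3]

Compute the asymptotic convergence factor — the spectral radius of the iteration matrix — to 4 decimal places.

1.3449

A = D + L + U where D = diag(-2, 2.2, -1.7).
T_GS = -(D+L)⁻¹U: row 0 first, T[0,1] = -(2.7)/(-2) = +1.3500; later rows by forward substitution.
  T[0,:] = [+0.0000  +1.3500  -0.6000]
  T[1,:] = [+0.0000  +1.2273  -1.6364]
  T[2,:] = [+0.0000  +1.0179  -1.9925]
eigenvalue magnitudes: 1.3449, 0.5797, 0.0000.
ρ = 1.3449; 1.3449 > 1, so it fails to converge.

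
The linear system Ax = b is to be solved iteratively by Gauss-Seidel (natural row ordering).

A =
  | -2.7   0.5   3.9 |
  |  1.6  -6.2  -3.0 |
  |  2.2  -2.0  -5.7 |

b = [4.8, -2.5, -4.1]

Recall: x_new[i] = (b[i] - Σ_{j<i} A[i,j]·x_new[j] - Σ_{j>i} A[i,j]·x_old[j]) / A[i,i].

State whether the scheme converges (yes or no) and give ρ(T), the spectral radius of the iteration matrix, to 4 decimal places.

Split A = D + L + U, D = diag(-2.7, -6.2, -5.7).
T_GS = -(D+L)⁻¹U: row 0 first, T[0,2] = -(3.9)/(-2.7) = +1.4444; later rows by forward substitution.
  T[0,:] = [+0.0000 +0.1852 +1.4444]
  T[1,:] = [+0.0000 +0.0478 -0.1111]
  T[2,:] = [+0.0000 +0.0547 +0.5965]
moduli |λ_i(T)| = 0.5852, 0.0591, 0.0000.
ρ(T) = max|λ| = 0.5852; 0.5852 < 1: convergent.

yes, ρ = 0.5852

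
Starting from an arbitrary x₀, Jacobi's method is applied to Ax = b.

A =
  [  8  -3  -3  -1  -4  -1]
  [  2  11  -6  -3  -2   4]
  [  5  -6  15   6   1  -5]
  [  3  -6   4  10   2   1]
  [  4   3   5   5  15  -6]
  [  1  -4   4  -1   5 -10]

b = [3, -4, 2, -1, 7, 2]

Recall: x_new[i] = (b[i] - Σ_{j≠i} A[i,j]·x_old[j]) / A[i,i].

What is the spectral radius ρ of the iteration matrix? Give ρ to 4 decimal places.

Diagonal D = diag(8, 11, 15, 10, 15, -10); L, U strict lower/upper.
Jacobi T = -D⁻¹(L+U): T[0,1] = -(-3)/(8) = +0.3750; T[0,0] = 0.
  T[0,:] = [+0.0000  +0.3750  +0.3750  +0.1250  +0.5000  +0.1250]
  T[1,:] = [-0.1818  +0.0000  +0.5455  +0.2727  +0.1818  -0.3636]
  T[2,:] = [-0.3333  +0.4000  +0.0000  -0.4000  -0.0667  +0.3333]
  T[3,:] = [-0.3000  +0.6000  -0.4000  +0.0000  -0.2000  -0.1000]
  T[4,:] = [-0.2667  -0.2000  -0.3333  -0.3333  +0.0000  +0.4000]
  T[5,:] = [+0.1000  -0.4000  +0.4000  -0.1000  +0.5000  +0.0000]
eigenvalue magnitudes: 1.1263, 0.8168, 0.5658, 0.5658, 0.3568, 0.1641.
ρ = 1.1263; 1.1263 > 1, so it fails to converge.

1.1263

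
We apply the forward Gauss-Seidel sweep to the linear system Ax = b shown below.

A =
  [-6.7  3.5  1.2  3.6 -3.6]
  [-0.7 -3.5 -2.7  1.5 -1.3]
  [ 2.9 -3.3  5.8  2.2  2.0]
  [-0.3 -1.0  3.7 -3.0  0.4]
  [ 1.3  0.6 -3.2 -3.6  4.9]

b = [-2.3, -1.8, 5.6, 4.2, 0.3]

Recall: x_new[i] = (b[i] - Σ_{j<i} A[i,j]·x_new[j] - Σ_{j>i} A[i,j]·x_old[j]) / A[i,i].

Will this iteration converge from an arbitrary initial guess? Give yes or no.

no

A = D + L + U where D = diag(-6.7, -3.5, 5.8, -3, 4.9).
GS T = -(D+L)⁻¹U: row 0 first, T[0,4] = -(-3.6)/(-6.7) = -0.5373; later rows by forward substitution.
  T[0,:] = [+0.0000  +0.5224  +0.1791  +0.5373  -0.5373]
  T[1,:] = [+0.0000  -0.1045  -0.8072  +0.3211  -0.2640]
  T[2,:] = [+0.0000  -0.3206  -0.5488  -0.4653  -0.2264]
  T[3,:] = [+0.0000  -0.4129  -0.4257  -0.7346  -0.0041]
  T[4,:] = [+0.0000  -0.6385  -0.6199  -1.0254  +0.0240]
eigenvalue magnitudes: 1.4771, 0.2193, 0.2193, 0.0761, 0.0000.
ρ(T) = max|λ| = 1.4771; 1.4771 > 1 ⇒ diverges.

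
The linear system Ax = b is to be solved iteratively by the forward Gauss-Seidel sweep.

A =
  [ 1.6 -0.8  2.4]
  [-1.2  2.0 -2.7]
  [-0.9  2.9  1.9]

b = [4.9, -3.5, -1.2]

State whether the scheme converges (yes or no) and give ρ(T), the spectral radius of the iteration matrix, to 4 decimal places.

no, ρ = 1.3366

A = D + L + U where D = diag(1.6, 2, 1.9).
T_GS = -(D+L)⁻¹U: row 0 first, T[0,1] = -(-0.8)/(1.6) = +0.5000; later rows by forward substitution.
  T[0,:] = [+0.0000, +0.5000, -1.5000]
  T[1,:] = [+0.0000, +0.3000, +0.4500]
  T[2,:] = [+0.0000, -0.2211, -1.3974]
moduli |λ_i(T)| = 1.3366, 0.2392, 0.0000.
spectral radius ρ = 1.3366; 1.3366 > 1, so it fails to converge.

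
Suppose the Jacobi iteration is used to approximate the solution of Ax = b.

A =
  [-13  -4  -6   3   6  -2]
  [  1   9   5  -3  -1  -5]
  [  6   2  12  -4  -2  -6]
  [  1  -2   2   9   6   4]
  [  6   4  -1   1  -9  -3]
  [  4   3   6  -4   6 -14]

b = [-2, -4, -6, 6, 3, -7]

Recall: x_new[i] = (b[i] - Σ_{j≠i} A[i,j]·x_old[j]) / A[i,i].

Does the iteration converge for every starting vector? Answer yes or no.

A = D + L + U where D = diag(-13, 9, 12, 9, -9, -14).
Jacobi T = -D⁻¹(L+U): T[1,3] = -(-3)/(9) = +0.3333; T[1,1] = 0.
  T[0,:] = [+0.0000  -0.3077  -0.4615  +0.2308  +0.4615  -0.1538]
  T[1,:] = [-0.1111  +0.0000  -0.5556  +0.3333  +0.1111  +0.5556]
  T[2,:] = [-0.5000  -0.1667  +0.0000  +0.3333  +0.1667  +0.5000]
  T[3,:] = [-0.1111  +0.2222  -0.2222  +0.0000  -0.6667  -0.4444]
  T[4,:] = [+0.6667  +0.4444  -0.1111  +0.1111  +0.0000  -0.3333]
  T[5,:] = [+0.2857  +0.2143  +0.4286  -0.2857  +0.4286  +0.0000]
eigenvalue magnitudes: 1.2630, 0.6812, 0.6812, 0.4414, 0.4414, 0.2634.
spectral radius ρ = 1.2630; 1.2630 > 1, so it fails to converge.

no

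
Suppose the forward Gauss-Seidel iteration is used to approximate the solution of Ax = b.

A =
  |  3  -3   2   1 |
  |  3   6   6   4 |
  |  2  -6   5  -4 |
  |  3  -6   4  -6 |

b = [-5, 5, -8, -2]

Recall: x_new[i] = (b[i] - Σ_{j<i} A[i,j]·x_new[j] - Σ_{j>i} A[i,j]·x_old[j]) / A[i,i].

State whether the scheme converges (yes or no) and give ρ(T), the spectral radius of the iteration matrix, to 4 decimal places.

Diagonal D = diag(3, 6, 5, -6); L, U strict lower/upper.
Gauss-Seidel: T = -(D+L)⁻¹U, row 0 first, T[0,2] = -(2)/(3) = -0.6667; later rows by forward substitution.
  T[0,:] = [+0.0000  +1.0000  -0.6667  -0.3333]
  T[1,:] = [+0.0000  -0.5000  -0.6667  -0.5000]
  T[2,:] = [+0.0000  -1.0000  -0.5333  +0.3333]
  T[3,:] = [+0.0000  +0.3333  -0.0222  +0.5556]
eigenvalue magnitudes: 1.3164, 0.5512, 0.5512, 0.0000.
spectral radius ρ = 1.3164; 1.3164 > 1 ⇒ diverges.

no, ρ = 1.3164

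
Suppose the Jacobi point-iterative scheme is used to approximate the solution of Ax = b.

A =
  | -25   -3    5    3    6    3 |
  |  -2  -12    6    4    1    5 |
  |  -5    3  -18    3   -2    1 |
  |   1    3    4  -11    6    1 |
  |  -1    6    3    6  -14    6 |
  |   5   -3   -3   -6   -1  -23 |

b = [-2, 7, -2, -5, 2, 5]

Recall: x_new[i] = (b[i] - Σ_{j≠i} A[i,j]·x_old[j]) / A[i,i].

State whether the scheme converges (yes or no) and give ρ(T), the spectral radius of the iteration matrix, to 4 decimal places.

yes, ρ = 0.5165

Let D = diag(-25, -12, -18, -11, -14, -23); L, U the strict triangles.
Jacobi T = -D⁻¹(L+U): T[3,1] = -(3)/(-11) = +0.2727; T[3,3] = 0.
  T[0,:] = [+0.0000 -0.1200 +0.2000 +0.1200 +0.2400 +0.1200]
  T[1,:] = [-0.1667 +0.0000 +0.5000 +0.3333 +0.0833 +0.4167]
  T[2,:] = [-0.2778 +0.1667 +0.0000 +0.1667 -0.1111 +0.0556]
  T[3,:] = [+0.0909 +0.2727 +0.3636 +0.0000 +0.5455 +0.0909]
  T[4,:] = [-0.0714 +0.4286 +0.2143 +0.4286 +0.0000 +0.4286]
  T[5,:] = [+0.2174 -0.1304 -0.1304 -0.2609 -0.0435 +0.0000]
|roots of det(T-λI)|: 0.5165, 0.4048, 0.4048, 0.2939, 0.2186, 0.1906.
ρ(T) = max|λ| = 0.5165; 0.5165 < 1: convergent.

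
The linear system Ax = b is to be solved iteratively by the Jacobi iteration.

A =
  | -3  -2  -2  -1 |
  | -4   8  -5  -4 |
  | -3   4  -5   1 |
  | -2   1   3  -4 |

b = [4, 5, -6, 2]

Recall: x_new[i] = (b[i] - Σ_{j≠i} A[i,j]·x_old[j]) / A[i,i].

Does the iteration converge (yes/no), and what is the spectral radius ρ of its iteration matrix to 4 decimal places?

no, ρ = 1.2729

Let D = diag(-3, 8, -5, -4); L, U the strict triangles.
T_J = -D⁻¹(L+U): T[2,1] = -(4)/(-5) = +0.8000; T[2,2] = 0.
  T[0,:] = [+0.0000, -0.6667, -0.6667, -0.3333]
  T[1,:] = [+0.5000, +0.0000, +0.6250, +0.5000]
  T[2,:] = [-0.6000, +0.8000, +0.0000, +0.2000]
  T[3,:] = [-0.5000, +0.2500, +0.7500, +0.0000]
|λ(T)| sorted: 1.2729, 0.5861, 0.4576, 0.4576.
ρ(T) = max|λ| = 1.2729; 1.2729 > 1, so it fails to converge.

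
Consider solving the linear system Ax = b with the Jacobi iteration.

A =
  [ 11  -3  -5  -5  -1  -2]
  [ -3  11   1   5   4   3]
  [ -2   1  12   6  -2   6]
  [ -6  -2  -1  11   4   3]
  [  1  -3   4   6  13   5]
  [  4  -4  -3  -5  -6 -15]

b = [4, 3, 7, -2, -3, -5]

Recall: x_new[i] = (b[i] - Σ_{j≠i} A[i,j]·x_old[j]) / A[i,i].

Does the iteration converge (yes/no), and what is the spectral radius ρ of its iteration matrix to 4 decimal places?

no, ρ = 1.1608

Let D = diag(11, 11, 12, 11, 13, -15); L, U the strict triangles.
Jacobi T = -D⁻¹(L+U): T[3,2] = -(-1)/(11) = +0.0909; T[3,3] = 0.
  T[0,:] = [+0.0000  +0.2727  +0.4545  +0.4545  +0.0909  +0.1818]
  T[1,:] = [+0.2727  +0.0000  -0.0909  -0.4545  -0.3636  -0.2727]
  T[2,:] = [+0.1667  -0.0833  +0.0000  -0.5000  +0.1667  -0.5000]
  T[3,:] = [+0.5455  +0.1818  +0.0909  +0.0000  -0.3636  -0.2727]
  T[4,:] = [-0.0769  +0.2308  -0.3077  -0.4615  +0.0000  -0.3846]
  T[5,:] = [+0.2667  -0.2667  -0.2000  -0.3333  -0.4000  +0.0000]
|λ(T)| sorted: 1.1608, 0.6053, 0.6053, 0.2355, 0.2355, 0.0570.
ρ(T) = max|λ| = 1.1608; 1.1608 > 1: divergent.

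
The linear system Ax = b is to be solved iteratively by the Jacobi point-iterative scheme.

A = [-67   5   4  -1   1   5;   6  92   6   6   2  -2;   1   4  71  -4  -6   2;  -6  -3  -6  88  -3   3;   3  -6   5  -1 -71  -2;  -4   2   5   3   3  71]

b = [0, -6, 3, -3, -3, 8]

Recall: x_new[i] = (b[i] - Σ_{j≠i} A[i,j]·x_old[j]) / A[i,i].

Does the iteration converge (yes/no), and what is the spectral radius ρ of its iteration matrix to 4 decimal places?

yes, ρ = 0.1616

Split A = D + L + U, D = diag(-67, 92, 71, 88, -71, 71).
T_J = -D⁻¹(L+U): T[0,4] = -(1)/(-67) = +0.0149; T[0,0] = 0.
  T[0,:] = [+0.0000 +0.0746 +0.0597 -0.0149 +0.0149 +0.0746]
  T[1,:] = [-0.0652 +0.0000 -0.0652 -0.0652 -0.0217 +0.0217]
  T[2,:] = [-0.0141 -0.0563 +0.0000 +0.0563 +0.0845 -0.0282]
  T[3,:] = [+0.0682 +0.0341 +0.0682 +0.0000 +0.0341 -0.0341]
  T[4,:] = [+0.0423 -0.0845 +0.0704 -0.0141 +0.0000 -0.0282]
  T[5,:] = [+0.0563 -0.0282 -0.0704 -0.0423 -0.0423 +0.0000]
|roots of det(T-λI)|: 0.1616, 0.0952, 0.0952, 0.0827, 0.0827, 0.0600.
spectral radius ρ = 0.1616; 0.1616 < 1 ⇒ converges.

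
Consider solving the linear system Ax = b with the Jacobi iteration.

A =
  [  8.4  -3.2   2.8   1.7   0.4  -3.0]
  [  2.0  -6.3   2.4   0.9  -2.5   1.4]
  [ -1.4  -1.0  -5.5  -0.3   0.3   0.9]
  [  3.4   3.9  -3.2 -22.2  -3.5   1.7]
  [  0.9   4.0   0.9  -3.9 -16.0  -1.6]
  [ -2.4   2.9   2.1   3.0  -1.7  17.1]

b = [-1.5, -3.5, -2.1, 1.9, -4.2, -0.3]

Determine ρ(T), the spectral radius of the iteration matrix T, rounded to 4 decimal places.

0.5303

Write A = D+L+U with D = diag(8.4, -6.3, -5.5, -22.2, -16, 17.1).
Jacobi T = -D⁻¹(L+U): T[3,2] = -(-3.2)/(-22.2) = -0.1441; T[3,3] = 0.
  T[0,:] = [+0.0000  +0.3810  -0.3333  -0.2024  -0.0476  +0.3571]
  T[1,:] = [+0.3175  +0.0000  +0.3810  +0.1429  -0.3968  +0.2222]
  T[2,:] = [-0.2545  -0.1818  +0.0000  -0.0545  +0.0545  +0.1636]
  T[3,:] = [+0.1532  +0.1757  -0.1441  +0.0000  -0.1577  +0.0766]
  T[4,:] = [+0.0563  +0.2500  +0.0563  -0.2437  +0.0000  -0.1000]
  T[5,:] = [+0.1404  -0.1696  -0.1228  -0.1754  +0.0994  +0.0000]
|roots of det(T-λI)|: 0.5303, 0.4405, 0.4405, 0.3096, 0.3096, 0.1172.
ρ = 0.5303; 0.5303 < 1: convergent.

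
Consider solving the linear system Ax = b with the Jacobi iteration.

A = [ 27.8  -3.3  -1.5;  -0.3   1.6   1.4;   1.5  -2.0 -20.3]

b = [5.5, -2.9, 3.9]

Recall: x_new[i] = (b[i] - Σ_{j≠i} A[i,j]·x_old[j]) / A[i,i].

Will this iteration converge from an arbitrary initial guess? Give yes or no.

yes

A = D + L + U where D = diag(27.8, 1.6, -20.3).
T_J = -D⁻¹(L+U): T[1,2] = -(1.4)/(1.6) = -0.8750; T[1,1] = 0.
  T[0,:] = [+0.0000 +0.1187 +0.0540]
  T[1,:] = [+0.1875 +0.0000 -0.8750]
  T[2,:] = [+0.0739 -0.0985 +0.0000]
|roots of det(T-λI)|: 0.3687, 0.2867, 0.0820.
spectral radius ρ = 0.3687; 0.3687 < 1: convergent.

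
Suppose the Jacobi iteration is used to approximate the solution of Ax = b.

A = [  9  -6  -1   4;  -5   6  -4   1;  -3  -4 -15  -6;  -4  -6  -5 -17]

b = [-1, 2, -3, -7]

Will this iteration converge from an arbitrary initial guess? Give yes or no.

yes

A = D + L + U where D = diag(9, 6, -15, -17).
Jacobi: T = -D⁻¹(L+U), T[1,0] = -(-5)/(6) = +0.8333; T[1,1] = 0.
  T[0,:] = [+0.0000 +0.6667 +0.1111 -0.4444]
  T[1,:] = [+0.8333 +0.0000 +0.6667 -0.1667]
  T[2,:] = [-0.2000 -0.2667 +0.0000 -0.4000]
  T[3,:] = [-0.2353 -0.3529 -0.2941 +0.0000]
|eigenvalues of T|: 0.8352, 0.5270, 0.5270, 0.2079.
spectral radius ρ = 0.8352; 0.8352 < 1: convergent.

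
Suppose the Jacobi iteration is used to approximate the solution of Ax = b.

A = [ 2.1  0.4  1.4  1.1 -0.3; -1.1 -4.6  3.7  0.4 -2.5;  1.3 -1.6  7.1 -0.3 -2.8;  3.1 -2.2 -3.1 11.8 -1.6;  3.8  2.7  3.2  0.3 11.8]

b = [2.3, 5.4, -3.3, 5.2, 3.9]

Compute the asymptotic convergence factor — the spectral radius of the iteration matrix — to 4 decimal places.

A = D + L + U where D = diag(2.1, -4.6, 7.1, 11.8, 11.8).
Jacobi T = -D⁻¹(L+U): T[0,1] = -(0.4)/(2.1) = -0.1905; T[0,0] = 0.
  T[0,:] = [+0.0000  -0.1905  -0.6667  -0.5238  +0.1429]
  T[1,:] = [-0.2391  +0.0000  +0.8043  +0.0870  -0.5435]
  T[2,:] = [-0.1831  +0.2254  +0.0000  +0.0423  +0.3944]
  T[3,:] = [-0.2627  +0.1864  +0.2627  +0.0000  +0.1356]
  T[4,:] = [-0.3220  -0.2288  -0.2712  -0.0254  +0.0000]
eigenvalue magnitudes: 0.8237, 0.5185, 0.5185, 0.0459, 0.0459.
ρ(T) = max|λ| = 0.8237; 0.8237 < 1, so it converges for any x₀.

0.8237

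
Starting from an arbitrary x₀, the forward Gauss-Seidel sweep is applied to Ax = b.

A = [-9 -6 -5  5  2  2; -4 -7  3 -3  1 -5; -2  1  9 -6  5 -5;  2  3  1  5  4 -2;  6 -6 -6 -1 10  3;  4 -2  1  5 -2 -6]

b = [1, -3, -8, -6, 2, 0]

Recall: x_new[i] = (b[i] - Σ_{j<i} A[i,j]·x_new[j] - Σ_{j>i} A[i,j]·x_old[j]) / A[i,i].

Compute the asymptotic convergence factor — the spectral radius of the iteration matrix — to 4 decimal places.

1.2986

Diagonal D = diag(-9, -7, 9, 5, 10, -6); L, U strict lower/upper.
Gauss-Seidel: T = -(D+L)⁻¹U, row 0 first, T[0,2] = -(-5)/(-9) = -0.5556; later rows by forward substitution.
  T[0,:] = [+0.0000 -0.6667 -0.5556 +0.5556 +0.2222 +0.2222]
  T[1,:] = [+0.0000 +0.3810 +0.7460 -0.7460 +0.0159 -0.8413]
  T[2,:] = [+0.0000 -0.1905 -0.2063 +0.8730 -0.5079 +0.6984]
  T[3,:] = [+0.0000 +0.0762 -0.1841 +0.0508 -0.7968 +0.6762]
  T[4,:] = [+0.0000 +0.5219 +0.6387 -0.2521 -0.5083 -0.4514]
  T[5,:] = [+0.0000 -0.7137 -1.0198 +0.8909 -0.4364 +1.2589]
|λ(T)| sorted: 1.2986, 0.6737, 0.4295, 0.4295, 0.1889, 0.0000.
spectral radius ρ = 1.2986; 1.2986 > 1: divergent.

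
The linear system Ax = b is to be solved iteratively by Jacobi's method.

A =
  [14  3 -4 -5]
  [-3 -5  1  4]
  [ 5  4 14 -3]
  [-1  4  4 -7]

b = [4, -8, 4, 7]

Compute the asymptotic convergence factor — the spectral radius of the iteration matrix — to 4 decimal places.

Split A = D + L + U, D = diag(14, -5, 14, -7).
Jacobi: T = -D⁻¹(L+U), T[1,0] = -(-3)/(-5) = -0.6000; T[1,1] = 0.
  T[0,:] = [+0.0000, -0.2143, +0.2857, +0.3571]
  T[1,:] = [-0.6000, +0.0000, +0.2000, +0.8000]
  T[2,:] = [-0.3571, -0.2857, +0.0000, +0.2143]
  T[3,:] = [-0.1429, +0.5714, +0.5714, +0.0000]
moduli |λ_i(T)| = 0.9106, 0.5775, 0.3727, 0.3727.
ρ(T) = max|λ| = 0.9106; 0.9106 < 1: convergent.

0.9106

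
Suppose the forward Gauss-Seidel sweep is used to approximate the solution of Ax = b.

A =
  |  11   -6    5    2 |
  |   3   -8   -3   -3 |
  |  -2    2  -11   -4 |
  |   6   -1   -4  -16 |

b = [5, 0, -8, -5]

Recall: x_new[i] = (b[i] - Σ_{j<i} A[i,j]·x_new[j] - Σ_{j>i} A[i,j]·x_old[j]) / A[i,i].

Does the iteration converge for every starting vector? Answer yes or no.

yes

A = D + L + U where D = diag(11, -8, -11, -16).
GS T = -(D+L)⁻¹U: row 0 first, T[0,2] = -(5)/(11) = -0.4545; later rows by forward substitution.
  T[0,:] = [+0.0000  +0.5455  -0.4545  -0.1818]
  T[1,:] = [+0.0000  +0.2045  -0.5455  -0.4432]
  T[2,:] = [+0.0000  -0.0620  -0.0165  -0.4112]
  T[3,:] = [+0.0000  +0.2073  -0.1322  +0.0623]
eigenvalue magnitudes: 0.3970, 0.2651, 0.2651, 0.0000.
ρ(T) = max|λ| = 0.3970; 0.3970 < 1: convergent.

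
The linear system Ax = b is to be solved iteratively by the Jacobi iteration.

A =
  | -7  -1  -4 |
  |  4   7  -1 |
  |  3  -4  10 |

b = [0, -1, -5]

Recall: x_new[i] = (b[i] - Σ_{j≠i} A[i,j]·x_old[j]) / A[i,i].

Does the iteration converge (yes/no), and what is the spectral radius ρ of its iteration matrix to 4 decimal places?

Let D = diag(-7, 7, 10); L, U the strict triangles.
T_J = -D⁻¹(L+U): T[1,2] = -(-1)/(7) = +0.1429; T[1,1] = 0.
  T[0,:] = [+0.0000  -0.1429  -0.5714]
  T[1,:] = [-0.5714  +0.0000  +0.1429]
  T[2,:] = [-0.3000  +0.4000  +0.0000]
|eigenvalues of T|: 0.7092, 0.4391, 0.4391.
ρ(T) = max|λ| = 0.7092; 0.7092 < 1, so it converges for any x₀.

yes, ρ = 0.7092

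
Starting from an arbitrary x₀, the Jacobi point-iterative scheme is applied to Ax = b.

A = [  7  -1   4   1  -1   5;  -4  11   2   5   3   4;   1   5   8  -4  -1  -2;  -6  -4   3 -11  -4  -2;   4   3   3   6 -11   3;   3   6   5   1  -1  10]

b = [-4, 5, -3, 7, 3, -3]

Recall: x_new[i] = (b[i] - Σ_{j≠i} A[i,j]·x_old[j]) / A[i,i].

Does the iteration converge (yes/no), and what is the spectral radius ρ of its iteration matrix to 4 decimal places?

no, ρ = 1.1230

Diagonal D = diag(7, 11, 8, -11, -11, 10); L, U strict lower/upper.
T_J = -D⁻¹(L+U): T[1,2] = -(2)/(11) = -0.1818; T[1,1] = 0.
  T[0,:] = [+0.0000, +0.1429, -0.5714, -0.1429, +0.1429, -0.7143]
  T[1,:] = [+0.3636, +0.0000, -0.1818, -0.4545, -0.2727, -0.3636]
  T[2,:] = [-0.1250, -0.6250, +0.0000, +0.5000, +0.1250, +0.2500]
  T[3,:] = [-0.5455, -0.3636, +0.2727, +0.0000, -0.3636, -0.1818]
  T[4,:] = [+0.3636, +0.2727, +0.2727, +0.5455, +0.0000, +0.2727]
  T[5,:] = [-0.3000, -0.6000, -0.5000, -0.1000, +0.1000, +0.0000]
|λ(T)| sorted: 1.1230, 0.7144, 0.7144, 0.4172, 0.4172, 0.3133.
spectral radius ρ = 1.1230; 1.1230 > 1 ⇒ diverges.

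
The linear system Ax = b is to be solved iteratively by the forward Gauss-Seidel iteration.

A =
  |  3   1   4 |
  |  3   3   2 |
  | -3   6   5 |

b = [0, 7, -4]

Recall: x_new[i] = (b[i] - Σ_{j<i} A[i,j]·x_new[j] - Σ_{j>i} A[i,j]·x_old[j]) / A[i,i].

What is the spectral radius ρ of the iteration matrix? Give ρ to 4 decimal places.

Diagonal D = diag(3, 3, 5); L, U strict lower/upper.
T_GS = -(D+L)⁻¹U: row 0 first, T[0,2] = -(4)/(3) = -1.3333; later rows by forward substitution.
  T[0,:] = [+0.0000, -0.3333, -1.3333]
  T[1,:] = [+0.0000, +0.3333, +0.6667]
  T[2,:] = [+0.0000, -0.6000, -1.6000]
|λ(T)| sorted: 1.3644, 0.0977, 0.0000.
ρ(T) = max|λ| = 1.3644; 1.3644 > 1 ⇒ diverges.

1.3644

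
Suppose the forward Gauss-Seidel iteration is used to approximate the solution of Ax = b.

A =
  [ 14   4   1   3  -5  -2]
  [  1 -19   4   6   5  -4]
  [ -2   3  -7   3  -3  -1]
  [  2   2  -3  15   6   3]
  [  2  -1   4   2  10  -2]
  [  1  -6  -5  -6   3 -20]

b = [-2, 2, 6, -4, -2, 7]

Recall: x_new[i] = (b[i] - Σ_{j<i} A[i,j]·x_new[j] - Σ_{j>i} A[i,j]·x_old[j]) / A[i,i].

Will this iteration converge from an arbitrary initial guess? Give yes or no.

A = D + L + U where D = diag(14, -19, -7, 15, 10, -20).
Gauss-Seidel: T = -(D+L)⁻¹U, row 0 first, T[0,2] = -(1)/(14) = -0.0714; later rows by forward substitution.
  T[0,:] = [+0.0000, -0.2857, -0.0714, -0.2143, +0.3571, +0.1429]
  T[1,:] = [+0.0000, -0.0150, +0.2068, +0.3045, +0.2820, -0.2030]
  T[2,:] = [+0.0000, +0.0752, +0.1090, +0.6203, -0.4098, -0.2707]
  T[3,:] = [+0.0000, +0.0551, +0.0038, +0.1120, -0.5672, -0.2461]
  T[4,:] = [+0.0000, +0.0145, -0.0094, -0.1972, +0.2341, +0.3086]
  T[5,:] = [+0.0000, -0.0429, -0.0954, -0.3203, +0.2410, +0.2558]
|eigenvalues of T|: 0.8956, 0.1337, 0.1337, 0.0803, 0.0803, 0.0000.
spectral radius ρ = 0.8956; 0.8956 < 1: convergent.

yes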